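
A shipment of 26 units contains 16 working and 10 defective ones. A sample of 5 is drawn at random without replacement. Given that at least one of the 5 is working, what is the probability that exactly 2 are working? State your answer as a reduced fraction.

1800/8191

Work in counts. Selections with at least one working: C(26,5) − C(10,5) = 65780 − 252 = 65528.
Of those, selections where exactly 2 are working: C(16,2)·C(10,3) = 120·120 = 14400.
Conditional probability = 14400/65528 = 1800/8191.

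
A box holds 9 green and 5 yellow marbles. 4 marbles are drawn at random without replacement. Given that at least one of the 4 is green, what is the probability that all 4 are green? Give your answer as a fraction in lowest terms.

21/166

Work in counts. Selections with at least one green: C(14,4) − C(5,4) = 1001 − 5 = 996.
Of those, selections where all 4 are green: C(9,4) = 126.
Conditional probability = 126/996 = 21/166.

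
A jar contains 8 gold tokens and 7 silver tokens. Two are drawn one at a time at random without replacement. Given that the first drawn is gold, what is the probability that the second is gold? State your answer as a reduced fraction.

After removing one gold, 14 remain: 7 gold and 7 silver.
So the probability the next is gold is 7/14 = 1/2.

1/2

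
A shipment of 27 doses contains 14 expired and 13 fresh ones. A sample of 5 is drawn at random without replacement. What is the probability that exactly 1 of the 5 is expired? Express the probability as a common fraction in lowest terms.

The sample space is all 5-subsets of the 27: C(27,5) = 80730.
Selections with exactly 1 expired: choose 1 of the 14 expired and 4 of the 13 fresh, C(14,1)·C(13,4) = 14·715 = 10010.
Probability = 10010/80730 = 77/621.

77/621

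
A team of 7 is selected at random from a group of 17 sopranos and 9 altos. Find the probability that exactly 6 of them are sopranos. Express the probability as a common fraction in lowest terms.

1071/6325

There are C(26,7) = 657800 ways to choose 7 from 26.
Selections with exactly 6 sopranos: choose 6 of the 17 sopranos and 1 of the 9 altos, C(17,6)·C(9,1) = 12376·9 = 111384.
Probability = 111384/657800 = 1071/6325.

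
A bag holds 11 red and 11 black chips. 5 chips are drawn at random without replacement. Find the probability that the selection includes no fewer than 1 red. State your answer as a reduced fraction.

56/57

There are C(22,5) = 26334 ways to choose the 5.
The complement is all 5 are black: C(11,5) = 462.
Probability = 1 − 462/26334 = 25872/26334 = 56/57.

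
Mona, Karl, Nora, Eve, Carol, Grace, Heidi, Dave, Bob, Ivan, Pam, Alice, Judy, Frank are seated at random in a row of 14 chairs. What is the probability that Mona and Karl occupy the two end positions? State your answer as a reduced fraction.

There are 14! = 87178291200 arrangements.
Place Mona and Karl at the ends in 2 ways, arrange the remaining 12 in 12! = 479001600 ways: 2·479001600 = 958003200.
Probability = 958003200/87178291200 = 1/91.

1/91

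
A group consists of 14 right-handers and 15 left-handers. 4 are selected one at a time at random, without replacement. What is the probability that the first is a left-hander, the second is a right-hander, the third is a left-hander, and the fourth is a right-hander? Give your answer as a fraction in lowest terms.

35/522

Multiply the conditional probabilities at each draw: 15/29 · 14/28 · 14/27 · 13/26 = 38220/570024 = 35/522.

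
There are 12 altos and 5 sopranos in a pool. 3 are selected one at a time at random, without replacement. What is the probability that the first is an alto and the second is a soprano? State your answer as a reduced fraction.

15/68

Multiply the conditional probabilities at each draw: 12/17 · 5/16 = 60/272 = 15/68.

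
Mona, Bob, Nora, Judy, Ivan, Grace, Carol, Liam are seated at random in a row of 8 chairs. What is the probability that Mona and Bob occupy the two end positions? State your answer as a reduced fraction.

1/28

There are 8! = 40320 arrangements.
Place Mona and Bob at the ends in 2 ways, arrange the remaining 6 in 6! = 720 ways: 2·720 = 1440.
Probability = 1440/40320 = 1/28.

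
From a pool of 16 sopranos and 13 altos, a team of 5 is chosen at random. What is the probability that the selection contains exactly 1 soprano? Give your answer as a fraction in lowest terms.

The sample space is all 5-subsets of the 29: C(29,5) = 118755.
Selections with exactly 1 soprano: choose 1 of the 16 sopranos and 4 of the 13 altos, C(16,1)·C(13,4) = 16·715 = 11440.
Probability = 11440/118755 = 176/1827.

176/1827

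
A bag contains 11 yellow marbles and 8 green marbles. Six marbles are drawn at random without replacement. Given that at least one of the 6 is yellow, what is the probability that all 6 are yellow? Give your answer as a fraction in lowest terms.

Work in counts. Selections with at least one yellow: C(19,6) − C(8,6) = 27132 − 28 = 27104.
Of those, selections where all 6 are yellow: C(11,6) = 462.
Conditional probability = 462/27104 = 3/176.

3/176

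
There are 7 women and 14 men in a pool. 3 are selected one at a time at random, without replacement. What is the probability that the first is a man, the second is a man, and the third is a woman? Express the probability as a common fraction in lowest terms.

Multiply the conditional probabilities at each draw: 14/21 · 13/20 · 7/19 = 1274/7980 = 91/570.

91/570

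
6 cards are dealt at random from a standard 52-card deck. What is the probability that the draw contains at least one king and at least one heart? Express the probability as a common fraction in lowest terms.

6772177/20358520

There are C(52,6) = 20358520 possible draws.
By inclusion-exclusion on the complements, draws missing all kings or all hearts: C(48,6) + C(39,6) − C(36,6) = 12271512 + 3262623 − 1947792 = 13586343.
So draws with at least one of each: 20358520 − 13586343 = 6772177, probability 6772177/20358520.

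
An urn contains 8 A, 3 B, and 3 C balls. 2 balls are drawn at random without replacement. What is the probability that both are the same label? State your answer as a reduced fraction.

There are C(14,2) = 91 ways to draw 2 balls.
All same label: C(8,2) + C(3,2) + C(3,2) = 28 + 3 + 3 = 34.
Probability = 34/91.

34/91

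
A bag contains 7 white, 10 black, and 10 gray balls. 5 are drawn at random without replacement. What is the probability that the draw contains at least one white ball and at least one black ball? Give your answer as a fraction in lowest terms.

There are C(27,5) = 80730 possible draws.
By inclusion-exclusion on the complements, draws missing all white or all black: C(20,5) + C(17,5) − C(10,5) = 15504 + 6188 − 252 = 21440.
So draws with at least one of each: 80730 − 21440 = 59290, probability 59290/80730 = 5929/8073.

5929/8073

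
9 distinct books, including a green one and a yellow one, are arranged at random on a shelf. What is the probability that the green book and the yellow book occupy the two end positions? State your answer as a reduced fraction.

1/36

There are 9! = 362880 arrangements.
Place the green book and the yellow book at the ends in 2 ways, arrange the remaining 7 in 7! = 5040 ways: 2·5040 = 10080.
Probability = 10080/362880 = 1/36.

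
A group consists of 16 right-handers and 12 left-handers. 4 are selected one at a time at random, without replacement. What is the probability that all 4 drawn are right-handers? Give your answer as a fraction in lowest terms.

Multiply the conditional probabilities at each draw: 16/28 · 15/27 · 14/26 · 13/25 = 43680/491400 = 4/45.

4/45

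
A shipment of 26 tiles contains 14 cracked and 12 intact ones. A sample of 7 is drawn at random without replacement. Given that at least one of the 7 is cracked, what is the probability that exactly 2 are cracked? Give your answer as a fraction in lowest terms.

Work in counts. Selections with at least one cracked: C(26,7) − C(12,7) = 657800 − 792 = 657008.
Of those, selections where exactly 2 are cracked: C(14,2)·C(12,5) = 91·792 = 72072.
Conditional probability = 72072/657008 = 819/7466.

819/7466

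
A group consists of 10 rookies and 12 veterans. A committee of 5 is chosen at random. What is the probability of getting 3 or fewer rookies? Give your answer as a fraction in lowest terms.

There are C(22,5) = 26334 ways to choose the 5.
Count the complement (more than 3 rookies): C(10,4)·C(12,1) + C(10,5)·C(12,0) = 2520 + 252 = 2772.
Probability = 1 − 2772/26334 = 23562/26334 = 17/19.

17/19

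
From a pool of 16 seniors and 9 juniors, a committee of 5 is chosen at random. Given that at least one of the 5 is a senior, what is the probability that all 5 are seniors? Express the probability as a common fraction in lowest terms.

52/631

Work in counts. Selections with at least one senior: C(25,5) − C(9,5) = 53130 − 126 = 53004.
Of those, selections where all 5 are seniors: C(16,5) = 4368.
Conditional probability = 4368/53004 = 52/631.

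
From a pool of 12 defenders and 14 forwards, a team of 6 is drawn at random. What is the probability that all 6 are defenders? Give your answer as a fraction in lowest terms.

There are C(26,6) = 230230 possible selections.
Selections with all defenders: C(12,6) = 924.
Probability = 924/230230 = 6/1495.

6/1495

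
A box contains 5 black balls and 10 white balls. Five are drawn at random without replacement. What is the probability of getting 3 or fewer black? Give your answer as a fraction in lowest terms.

984/1001

There are C(15,5) = 3003 ways to choose the 5.
Count the complement (more than 3 black): C(5,4)·C(10,1) + C(5,5)·C(10,0) = 50 + 1 = 51.
Probability = 1 − 51/3003 = 2952/3003 = 984/1001.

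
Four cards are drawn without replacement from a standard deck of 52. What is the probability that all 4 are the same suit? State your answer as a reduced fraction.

There are C(52,4) = 270725 possible 4-card hands.
Hands of one suit: 4 suits × C(13,4) = 4·715 = 2860.
Probability = 2860/270725 = 44/4165.

44/4165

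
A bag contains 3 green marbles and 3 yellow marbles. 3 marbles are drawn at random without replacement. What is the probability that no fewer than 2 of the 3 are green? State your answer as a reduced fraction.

There are C(6,3) = 20 ways to choose the 3.
Favorable selections (no fewer than 2 green): C(3,2)·C(3,1) + C(3,3)·C(3,0) = 9 + 1 = 10.
Probability = 10/20 = 1/2.

1/2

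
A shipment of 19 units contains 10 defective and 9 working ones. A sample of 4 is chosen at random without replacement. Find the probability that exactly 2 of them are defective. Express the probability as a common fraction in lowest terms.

Total number of selections: C(19,4) = 3876.
Selections with exactly 2 defective: choose 2 of the 10 defective and 2 of the 9 working, C(10,2)·C(9,2) = 45·36 = 1620.
Probability = 1620/3876 = 135/323.

135/323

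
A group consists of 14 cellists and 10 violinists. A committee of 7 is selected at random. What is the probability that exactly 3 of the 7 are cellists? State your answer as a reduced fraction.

The sample space is all 7-subsets of the 24: C(24,7) = 346104.
Selections with exactly 3 cellists: choose 3 of the 14 cellists and 4 of the 10 violinists, C(14,3)·C(10,4) = 364·210 = 76440.
Probability = 76440/346104 = 3185/14421.

3185/14421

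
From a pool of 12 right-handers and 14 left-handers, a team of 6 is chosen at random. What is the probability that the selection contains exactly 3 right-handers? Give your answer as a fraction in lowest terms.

There are C(26,6) = 230230 ways to choose 6 from 26.
Selections with exactly 3 right-handers: choose 3 of the 12 right-handers and 3 of the 14 left-handers, C(12,3)·C(14,3) = 220·364 = 80080.
Probability = 80080/230230 = 8/23.

8/23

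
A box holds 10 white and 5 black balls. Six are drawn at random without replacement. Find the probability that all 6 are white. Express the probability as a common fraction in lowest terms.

There are C(15,6) = 5005 possible selections.
Selections with all white: C(10,6) = 210.
Probability = 210/5005 = 6/143.

6/143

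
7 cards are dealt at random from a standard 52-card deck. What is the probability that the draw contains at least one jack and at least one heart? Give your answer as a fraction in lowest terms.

53122231/133784560

There are C(52,7) = 133784560 possible draws.
By inclusion-exclusion on the complements, draws missing all jacks or all hearts: C(48,7) + C(39,7) − C(36,7) = 73629072 + 15380937 − 8347680 = 80662329.
So draws with at least one of each: 133784560 − 80662329 = 53122231, probability 53122231/133784560.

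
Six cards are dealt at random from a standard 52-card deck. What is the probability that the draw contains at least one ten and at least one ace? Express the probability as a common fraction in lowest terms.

There are C(52,6) = 20358520 possible draws.
By inclusion-exclusion on the complements, draws missing all tens or all aces: C(48,6) + C(48,6) − C(44,6) = 12271512 + 12271512 − 7059052 = 17483972.
So draws with at least one of each: 20358520 − 17483972 = 2874548, probability 2874548/20358520 = 718637/5089630.

718637/5089630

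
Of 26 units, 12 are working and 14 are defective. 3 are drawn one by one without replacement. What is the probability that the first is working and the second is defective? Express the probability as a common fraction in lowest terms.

Multiply the conditional probabilities at each draw: 12/26 · 14/25 = 168/650 = 84/325.

84/325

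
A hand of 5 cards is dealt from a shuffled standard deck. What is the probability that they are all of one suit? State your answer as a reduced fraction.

There are C(52,5) = 2598960 possible 5-card hands.
Hands of one suit: 4 suits × C(13,5) = 4·1287 = 5148.
Probability = 5148/2598960 = 33/16660.

33/16660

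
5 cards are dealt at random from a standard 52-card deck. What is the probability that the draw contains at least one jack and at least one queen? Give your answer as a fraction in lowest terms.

There are C(52,5) = 2598960 possible draws.
By inclusion-exclusion on the complements, draws missing all jacks or all queens: C(48,5) + C(48,5) − C(44,5) = 1712304 + 1712304 − 1086008 = 2338600.
So draws with at least one of each: 2598960 − 2338600 = 260360, probability 260360/2598960 = 6509/64974.

6509/64974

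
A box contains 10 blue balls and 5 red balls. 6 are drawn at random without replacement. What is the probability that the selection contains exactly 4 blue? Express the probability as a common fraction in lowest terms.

The sample space is all 6-subsets of the 15: C(15,6) = 5005.
Selections with exactly 4 blue: choose 4 of the 10 blue and 2 of the 5 red, C(10,4)·C(5,2) = 210·10 = 2100.
Probability = 2100/5005 = 60/143.

60/143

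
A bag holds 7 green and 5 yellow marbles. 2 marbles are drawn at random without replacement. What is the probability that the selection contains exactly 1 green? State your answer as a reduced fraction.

Total number of selections: C(12,2) = 66.
Selections with exactly 1 green: choose 1 of the 7 green and 1 of the 5 yellow, C(7,1)·C(5,1) = 7·5 = 35.
Probability = 35/66.

35/66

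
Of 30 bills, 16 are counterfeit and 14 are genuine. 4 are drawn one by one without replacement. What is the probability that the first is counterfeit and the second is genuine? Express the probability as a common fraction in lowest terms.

112/435

Multiply the conditional probabilities at each draw: 16/30 · 14/29 = 224/870 = 112/435.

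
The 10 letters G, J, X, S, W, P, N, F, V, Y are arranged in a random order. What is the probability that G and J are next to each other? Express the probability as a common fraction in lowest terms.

There are 10! = 3628800 arrangements.
Treat G and J as a block: 9! arrangements of the blocks × 2 orders within the block = 2·362880 = 725760.
Probability = 725760/3628800 = 1/5.

1/5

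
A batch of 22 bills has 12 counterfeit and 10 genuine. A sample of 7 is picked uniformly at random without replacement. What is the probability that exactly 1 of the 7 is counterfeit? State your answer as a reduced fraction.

105/7106

The sample space is all 7-subsets of the 22: C(22,7) = 170544.
Selections with exactly 1 counterfeit: choose 1 of the 12 counterfeit and 6 of the 10 genuine, C(12,1)·C(10,6) = 12·210 = 2520.
Probability = 2520/170544 = 105/7106.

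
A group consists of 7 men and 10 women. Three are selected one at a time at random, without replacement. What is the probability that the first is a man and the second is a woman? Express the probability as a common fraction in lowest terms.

Multiply the conditional probabilities at each draw: 7/17 · 10/16 = 70/272 = 35/136.

35/136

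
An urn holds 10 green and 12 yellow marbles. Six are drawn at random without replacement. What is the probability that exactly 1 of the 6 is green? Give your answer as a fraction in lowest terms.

240/2261

Total number of selections: C(22,6) = 74613.
Selections with exactly 1 green: choose 1 of the 10 green and 5 of the 12 yellow, C(10,1)·C(12,5) = 10·792 = 7920.
Probability = 7920/74613 = 240/2261.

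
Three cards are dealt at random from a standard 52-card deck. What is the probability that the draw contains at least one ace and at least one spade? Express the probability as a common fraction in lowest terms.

There are C(52,3) = 22100 possible draws.
By inclusion-exclusion on the complements, draws missing all aces or all spades: C(48,3) + C(39,3) − C(36,3) = 17296 + 9139 − 7140 = 19295.
So draws with at least one of each: 22100 − 19295 = 2805, probability 2805/22100 = 33/260.

33/260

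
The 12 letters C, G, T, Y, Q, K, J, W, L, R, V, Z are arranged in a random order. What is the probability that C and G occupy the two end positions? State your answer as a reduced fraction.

There are 12! = 479001600 arrangements.
Place C and G at the ends in 2 ways, arrange the remaining 10 in 10! = 3628800 ways: 2·3628800 = 7257600.
Probability = 7257600/479001600 = 1/66.

1/66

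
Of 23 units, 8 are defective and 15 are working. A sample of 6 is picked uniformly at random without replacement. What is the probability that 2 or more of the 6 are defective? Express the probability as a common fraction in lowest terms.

934/1311

Total selections: C(23,6) = 100947.
Count the complement (fewer than 2 defective): C(8,0)·C(15,6) + C(8,1)·C(15,5) = 5005 + 24024 = 29029.
Probability = 1 − 29029/100947 = 71918/100947 = 934/1311.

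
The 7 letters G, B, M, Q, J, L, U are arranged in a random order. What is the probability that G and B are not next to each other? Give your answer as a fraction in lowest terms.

5/7

There are 7! = 5040 arrangements.
Arrangements with G and B adjacent: 2·6! = 1440.
So not adjacent: 5040 − 1440 = 3600, probability 3600/5040 = 5/7.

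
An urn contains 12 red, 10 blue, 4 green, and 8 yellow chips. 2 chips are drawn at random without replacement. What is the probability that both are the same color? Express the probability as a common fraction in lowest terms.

145/561

There are C(34,2) = 561 ways to draw 2 chips.
All same color: C(12,2) + C(10,2) + C(4,2) + C(8,2) = 66 + 45 + 6 + 28 = 145.
Probability = 145/561.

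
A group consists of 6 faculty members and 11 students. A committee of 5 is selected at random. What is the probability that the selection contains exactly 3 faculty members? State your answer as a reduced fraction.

275/1547

There are C(17,5) = 6188 ways to choose 5 from 17.
Selections with exactly 3 faculty members: choose 3 of the 6 faculty members and 2 of the 11 students, C(6,3)·C(11,2) = 20·55 = 1100.
Probability = 1100/6188 = 275/1547.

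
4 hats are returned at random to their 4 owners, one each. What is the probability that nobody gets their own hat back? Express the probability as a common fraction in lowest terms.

There are 4! = 24 assignments.
By inclusion-exclusion, assignments with no fixed points: C(4,0)·4! − C(4,1)·3! + C(4,2)·2! − C(4,3)·1! + C(4,4)·0! = 9.
Probability = 9/24 = 3/8.

3/8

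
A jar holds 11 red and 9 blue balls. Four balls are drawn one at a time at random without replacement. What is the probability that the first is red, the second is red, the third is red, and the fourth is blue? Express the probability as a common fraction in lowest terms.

Multiply the conditional probabilities at each draw: 11/20 · 10/19 · 9/18 · 9/17 = 8910/116280 = 99/1292.

99/1292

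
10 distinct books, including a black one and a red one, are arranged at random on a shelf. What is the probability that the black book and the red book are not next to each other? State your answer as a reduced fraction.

There are 10! = 3628800 arrangements.
Arrangements with the black book and the red book adjacent: 2·9! = 725760.
So not adjacent: 3628800 − 725760 = 2903040, probability 2903040/3628800 = 4/5.

4/5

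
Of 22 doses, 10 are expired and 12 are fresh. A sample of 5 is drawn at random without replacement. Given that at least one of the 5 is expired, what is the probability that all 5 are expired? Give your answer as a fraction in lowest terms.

Work in counts. Selections with at least one expired: C(22,5) − C(12,5) = 26334 − 792 = 25542.
Of those, selections where all 5 are expired: C(10,5) = 252.
Conditional probability = 252/25542 = 14/1419.

14/1419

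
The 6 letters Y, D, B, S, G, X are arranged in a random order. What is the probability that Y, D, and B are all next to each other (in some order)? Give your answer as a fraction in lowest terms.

There are 6! = 720 arrangements.
Treat the three as one block: 4! placements × 3! orders within the block = 24·6 = 144.
Probability = 144/720 = 1/5.

1/5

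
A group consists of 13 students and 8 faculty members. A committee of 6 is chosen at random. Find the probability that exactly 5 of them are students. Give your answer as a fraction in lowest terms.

429/2261

There are C(21,6) = 54264 ways to choose 6 from 21.
Selections with exactly 5 students: choose 5 of the 13 students and 1 of the 8 faculty members, C(13,5)·C(8,1) = 1287·8 = 10296.
Probability = 10296/54264 = 429/2261.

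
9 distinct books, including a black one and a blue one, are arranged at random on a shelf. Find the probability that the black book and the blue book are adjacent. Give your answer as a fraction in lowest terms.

2/9

There are 9! = 362880 arrangements.
Treat the black book and the blue book as a block: 8! arrangements of the blocks × 2 orders within the block = 2·40320 = 80640.
Probability = 80640/362880 = 2/9.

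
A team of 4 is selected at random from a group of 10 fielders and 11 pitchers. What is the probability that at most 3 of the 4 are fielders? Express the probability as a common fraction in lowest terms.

55/57

Total selections: C(21,4) = 5985.
The complement is exactly 4 fielders: C(10,4)·C(11,0) = 210.
Probability = 1 − 210/5985 = 5775/5985 = 55/57.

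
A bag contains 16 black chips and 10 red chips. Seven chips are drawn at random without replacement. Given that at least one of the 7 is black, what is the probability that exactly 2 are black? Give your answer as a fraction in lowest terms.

Work in counts. Selections with at least one black: C(26,7) − C(10,7) = 657800 − 120 = 657680.
Of those, selections where exactly 2 are black: C(16,2)·C(10,5) = 120·252 = 30240.
Conditional probability = 30240/657680 = 378/8221.

378/8221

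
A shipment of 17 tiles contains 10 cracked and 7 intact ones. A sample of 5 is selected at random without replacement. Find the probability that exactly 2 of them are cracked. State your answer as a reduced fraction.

225/884

There are C(17,5) = 6188 ways to choose 5 from 17.
Selections with exactly 2 cracked: choose 2 of the 10 cracked and 3 of the 7 intact, C(10,2)·C(7,3) = 45·35 = 1575.
Probability = 1575/6188 = 225/884.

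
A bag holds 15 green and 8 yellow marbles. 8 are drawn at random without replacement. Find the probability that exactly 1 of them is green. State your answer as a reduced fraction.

20/81719

The sample space is all 8-subsets of the 23: C(23,8) = 490314.
Selections with exactly 1 green: choose 1 of the 15 green and 7 of the 8 yellow, C(15,1)·C(8,7) = 15·8 = 120.
Probability = 120/490314 = 20/81719.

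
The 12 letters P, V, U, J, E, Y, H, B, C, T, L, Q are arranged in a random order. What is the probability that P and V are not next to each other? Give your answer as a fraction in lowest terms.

5/6

There are 12! = 479001600 arrangements.
Arrangements with P and V adjacent: 2·11! = 79833600.
So not adjacent: 479001600 − 79833600 = 399168000, probability 399168000/479001600 = 5/6.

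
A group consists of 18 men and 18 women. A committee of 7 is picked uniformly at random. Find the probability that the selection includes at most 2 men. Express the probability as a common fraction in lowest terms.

137/682

Total selections: C(36,7) = 8347680.
Favorable selections (at most 2 men): C(18,0)·C(18,7) + C(18,1)·C(18,6) + C(18,2)·C(18,5) = 31824 + 334152 + 1310904 = 1676880.
Probability = 1676880/8347680 = 137/682.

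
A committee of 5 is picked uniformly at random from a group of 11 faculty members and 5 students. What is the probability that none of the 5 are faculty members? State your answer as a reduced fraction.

1/4368

There are C(16,5) = 4368 possible selections.
Selections with no faculty members (all students): C(5,5) = 1.
Probability = 1/4368.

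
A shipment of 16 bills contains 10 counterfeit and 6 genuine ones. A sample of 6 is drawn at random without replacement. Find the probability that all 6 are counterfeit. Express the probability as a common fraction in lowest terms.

There are C(16,6) = 8008 possible selections.
Selections with all counterfeit: C(10,6) = 210.
Probability = 210/8008 = 15/572.

15/572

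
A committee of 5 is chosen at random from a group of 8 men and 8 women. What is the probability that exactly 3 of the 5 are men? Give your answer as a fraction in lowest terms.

The sample space is all 5-subsets of the 16: C(16,5) = 4368.
Selections with exactly 3 men: choose 3 of the 8 men and 2 of the 8 women, C(8,3)·C(8,2) = 56·28 = 1568.
Probability = 1568/4368 = 14/39.

14/39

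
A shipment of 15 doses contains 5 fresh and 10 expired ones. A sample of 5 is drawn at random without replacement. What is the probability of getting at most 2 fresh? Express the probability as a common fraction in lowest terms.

834/1001

Total selections: C(15,5) = 3003.
Favorable selections (at most 2 fresh): C(5,0)·C(10,5) + C(5,1)·C(10,4) + C(5,2)·C(10,3) = 252 + 1050 + 1200 = 2502.
Probability = 2502/3003 = 834/1001.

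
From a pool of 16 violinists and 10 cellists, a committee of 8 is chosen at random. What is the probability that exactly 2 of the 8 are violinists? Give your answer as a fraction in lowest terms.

1008/62491

Total number of selections: C(26,8) = 1562275.
Selections with exactly 2 violinists: choose 2 of the 16 violinists and 6 of the 10 cellists, C(16,2)·C(10,6) = 120·210 = 25200.
Probability = 25200/1562275 = 1008/62491.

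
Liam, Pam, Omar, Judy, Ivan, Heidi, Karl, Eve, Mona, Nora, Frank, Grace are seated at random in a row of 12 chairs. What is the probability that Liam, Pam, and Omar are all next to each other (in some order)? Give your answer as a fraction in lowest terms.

1/22

There are 12! = 479001600 arrangements.
Treat the three as one block: 10! placements × 3! orders within the block = 3628800·6 = 21772800.
Probability = 21772800/479001600 = 1/22.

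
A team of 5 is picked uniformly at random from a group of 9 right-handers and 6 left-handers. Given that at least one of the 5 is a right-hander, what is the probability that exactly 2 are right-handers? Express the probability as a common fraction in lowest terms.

Work in counts. Selections with at least one right-hander: C(15,5) − C(6,5) = 3003 − 6 = 2997.
Of those, selections where exactly 2 are right-handers: C(9,2)·C(6,3) = 36·20 = 720.
Conditional probability = 720/2997 = 80/333.

80/333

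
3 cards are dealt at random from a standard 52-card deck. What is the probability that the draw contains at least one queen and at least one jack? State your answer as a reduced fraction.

There are C(52,3) = 22100 possible draws.
By inclusion-exclusion on the complements, draws missing all queens or all jacks: C(48,3) + C(48,3) − C(44,3) = 17296 + 17296 − 13244 = 21348.
So draws with at least one of each: 22100 − 21348 = 752, probability 752/22100 = 188/5525.

188/5525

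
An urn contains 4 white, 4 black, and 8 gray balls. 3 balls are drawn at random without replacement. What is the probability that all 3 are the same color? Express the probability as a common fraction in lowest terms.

There are C(16,3) = 560 ways to draw 3 balls.
All same color: C(4,3) + C(4,3) + C(8,3) = 4 + 4 + 56 = 64.
Probability = 64/560 = 4/35.

4/35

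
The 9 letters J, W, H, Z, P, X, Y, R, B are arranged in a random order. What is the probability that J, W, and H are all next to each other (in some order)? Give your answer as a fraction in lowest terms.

1/12

There are 9! = 362880 arrangements.
Treat the three as one block: 7! placements × 3! orders within the block = 5040·6 = 30240.
Probability = 30240/362880 = 1/12.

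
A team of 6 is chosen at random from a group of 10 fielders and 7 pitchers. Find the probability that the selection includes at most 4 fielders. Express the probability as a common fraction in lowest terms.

There are C(17,6) = 12376 ways to choose the 6.
Count the complement (more than 4 fielders): C(10,5)·C(7,1) + C(10,6)·C(7,0) = 1764 + 210 = 1974.
Probability = 1 − 1974/12376 = 10402/12376 = 743/884.

743/884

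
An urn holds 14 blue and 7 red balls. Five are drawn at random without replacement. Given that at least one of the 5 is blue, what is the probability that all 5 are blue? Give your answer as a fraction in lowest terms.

13/132

Work in counts. Selections with at least one blue: C(21,5) − C(7,5) = 20349 − 21 = 20328.
Of those, selections where all 5 are blue: C(14,5) = 2002.
Conditional probability = 2002/20328 = 13/132.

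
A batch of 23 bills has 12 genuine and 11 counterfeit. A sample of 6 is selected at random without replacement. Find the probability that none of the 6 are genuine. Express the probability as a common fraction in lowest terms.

2/437

There are C(23,6) = 100947 possible selections.
Selections with no genuine (all counterfeit): C(11,6) = 462.
Probability = 462/100947 = 2/437.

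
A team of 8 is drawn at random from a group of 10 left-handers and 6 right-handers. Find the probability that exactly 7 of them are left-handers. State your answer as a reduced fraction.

8/143

The sample space is all 8-subsets of the 16: C(16,8) = 12870.
Selections with exactly 7 left-handers: choose 7 of the 10 left-handers and 1 of the 6 right-handers, C(10,7)·C(6,1) = 120·6 = 720.
Probability = 720/12870 = 8/143.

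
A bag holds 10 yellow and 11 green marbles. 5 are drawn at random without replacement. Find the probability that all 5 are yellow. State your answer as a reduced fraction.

There are C(21,5) = 20349 possible selections.
Selections with all yellow: C(10,5) = 252.
Probability = 252/20349 = 4/323.

4/323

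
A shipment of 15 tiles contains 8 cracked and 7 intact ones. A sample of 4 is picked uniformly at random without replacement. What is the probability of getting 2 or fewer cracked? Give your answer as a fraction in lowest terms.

43/65

Total selections: C(15,4) = 1365.
Favorable selections (2 or fewer cracked): C(8,0)·C(7,4) + C(8,1)·C(7,3) + C(8,2)·C(7,2) = 35 + 280 + 588 = 903.
Probability = 903/1365 = 43/65.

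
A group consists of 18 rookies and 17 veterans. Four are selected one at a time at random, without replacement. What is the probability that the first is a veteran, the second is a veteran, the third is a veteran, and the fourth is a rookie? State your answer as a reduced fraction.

9/154

Multiply the conditional probabilities at each draw: 17/35 · 16/34 · 15/33 · 18/32 = 73440/1256640 = 9/154.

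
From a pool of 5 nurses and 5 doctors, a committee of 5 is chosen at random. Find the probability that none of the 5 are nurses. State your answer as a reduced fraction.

There are C(10,5) = 252 possible selections.
Selections with no nurses (all doctors): C(5,5) = 1.
Probability = 1/252.

1/252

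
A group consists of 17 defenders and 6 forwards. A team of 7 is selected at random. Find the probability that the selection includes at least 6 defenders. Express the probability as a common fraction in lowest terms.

There are C(23,7) = 245157 ways to choose the 7.
Favorable selections (at least 6 defenders): C(17,6)·C(6,1) + C(17,7)·C(6,0) = 74256 + 19448 = 93704.
Probability = 93704/245157 = 5512/14421.

5512/14421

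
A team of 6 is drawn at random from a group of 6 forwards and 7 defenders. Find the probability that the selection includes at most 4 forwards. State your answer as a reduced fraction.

1673/1716

Total selections: C(13,6) = 1716.
Favorable selections (at most 4 forwards): C(6,0)·C(7,6) + C(6,1)·C(7,5) + C(6,2)·C(7,4) + C(6,3)·C(7,3) + C(6,4)·C(7,2) = 7 + 126 + 525 + 700 + 315 = 1673.
Probability = 1673/1716.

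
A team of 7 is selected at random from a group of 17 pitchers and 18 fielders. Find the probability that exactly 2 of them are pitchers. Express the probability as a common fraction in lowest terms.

The sample space is all 7-subsets of the 35: C(35,7) = 6724520.
Selections with exactly 2 pitchers: choose 2 of the 17 pitchers and 5 of the 18 fielders, C(17,2)·C(18,5) = 136·8568 = 1165248.
Probability = 1165248/6724520 = 8568/49445.

8568/49445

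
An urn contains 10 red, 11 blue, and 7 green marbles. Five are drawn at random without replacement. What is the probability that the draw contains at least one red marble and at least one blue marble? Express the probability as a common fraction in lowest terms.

There are C(28,5) = 98280 possible draws.
By inclusion-exclusion on the complements, draws missing all red or all blue: C(18,5) + C(17,5) − C(7,5) = 8568 + 6188 − 21 = 14735.
So draws with at least one of each: 98280 − 14735 = 83545, probability 83545/98280 = 2387/2808.

2387/2808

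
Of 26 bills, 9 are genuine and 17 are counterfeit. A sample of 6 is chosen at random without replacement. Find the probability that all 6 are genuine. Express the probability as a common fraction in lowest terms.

6/16445

There are C(26,6) = 230230 possible selections.
Selections with all genuine: C(9,6) = 84.
Probability = 84/230230 = 6/16445.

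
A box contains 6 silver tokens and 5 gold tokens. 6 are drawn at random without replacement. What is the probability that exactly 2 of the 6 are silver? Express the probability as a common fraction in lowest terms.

25/154

Total number of selections: C(11,6) = 462.
Selections with exactly 2 silver: choose 2 of the 6 silver and 4 of the 5 gold, C(6,2)·C(5,4) = 15·5 = 75.
Probability = 75/462 = 25/154.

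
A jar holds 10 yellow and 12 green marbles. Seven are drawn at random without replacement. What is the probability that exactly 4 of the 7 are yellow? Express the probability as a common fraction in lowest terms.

175/646

Total number of selections: C(22,7) = 170544.
Selections with exactly 4 yellow: choose 4 of the 10 yellow and 3 of the 12 green, C(10,4)·C(12,3) = 210·220 = 46200.
Probability = 46200/170544 = 175/646.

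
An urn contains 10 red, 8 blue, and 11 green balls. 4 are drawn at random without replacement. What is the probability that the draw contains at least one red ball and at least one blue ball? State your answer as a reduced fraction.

1580/2639

There are C(29,4) = 23751 possible draws.
By inclusion-exclusion on the complements, draws missing all red or all blue: C(19,4) + C(21,4) − C(11,4) = 3876 + 5985 − 330 = 9531.
So draws with at least one of each: 23751 − 9531 = 14220, probability 14220/23751 = 1580/2639.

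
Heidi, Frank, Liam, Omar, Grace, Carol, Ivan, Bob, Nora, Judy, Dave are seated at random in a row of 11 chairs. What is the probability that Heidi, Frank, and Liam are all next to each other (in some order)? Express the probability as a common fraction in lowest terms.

3/55

There are 11! = 39916800 arrangements.
Treat the three as one block: 9! placements × 3! orders within the block = 362880·6 = 2177280.
Probability = 2177280/39916800 = 3/55.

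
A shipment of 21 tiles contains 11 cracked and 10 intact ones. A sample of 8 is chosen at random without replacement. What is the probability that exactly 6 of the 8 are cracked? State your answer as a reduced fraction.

33/323

Total number of selections: C(21,8) = 203490.
Selections with exactly 6 cracked: choose 6 of the 11 cracked and 2 of the 10 intact, C(11,6)·C(10,2) = 462·45 = 20790.
Probability = 20790/203490 = 33/323.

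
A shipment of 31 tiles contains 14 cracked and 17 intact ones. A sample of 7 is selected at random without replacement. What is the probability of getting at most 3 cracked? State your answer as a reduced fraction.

24956/40455

There are C(31,7) = 2629575 ways to choose the 7.
Favorable selections (at most 3 cracked): C(14,0)·C(17,7) + C(14,1)·C(17,6) + C(14,2)·C(17,5) + C(14,3)·C(17,4) = 19448 + 173264 + 563108 + 866320 = 1622140.
Probability = 1622140/2629575 = 24956/40455.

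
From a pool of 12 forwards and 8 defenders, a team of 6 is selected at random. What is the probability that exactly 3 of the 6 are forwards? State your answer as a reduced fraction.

Total number of selections: C(20,6) = 38760.
Selections with exactly 3 forwards: choose 3 of the 12 forwards and 3 of the 8 defenders, C(12,3)·C(8,3) = 220·56 = 12320.
Probability = 12320/38760 = 308/969.

308/969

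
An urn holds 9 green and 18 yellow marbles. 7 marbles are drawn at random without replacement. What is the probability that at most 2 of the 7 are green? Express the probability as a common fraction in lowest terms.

28186/49335

There are C(27,7) = 888030 ways to choose the 7.
Favorable selections (at most 2 green): C(9,0)·C(18,7) + C(9,1)·C(18,6) + C(9,2)·C(18,5) = 31824 + 167076 + 308448 = 507348.
Probability = 507348/888030 = 28186/49335.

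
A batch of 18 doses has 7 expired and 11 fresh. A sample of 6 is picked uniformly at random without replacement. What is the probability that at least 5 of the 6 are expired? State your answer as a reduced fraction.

1/78

Total selections: C(18,6) = 18564.
Favorable selections (at least 5 expired): C(7,5)·C(11,1) + C(7,6)·C(11,0) = 231 + 7 = 238.
Probability = 238/18564 = 1/78.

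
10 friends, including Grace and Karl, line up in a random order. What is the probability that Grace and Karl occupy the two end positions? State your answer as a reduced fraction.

1/45

There are 10! = 3628800 arrangements.
Place Grace and Karl at the ends in 2 ways, arrange the remaining 8 in 8! = 40320 ways: 2·40320 = 80640.
Probability = 80640/3628800 = 1/45.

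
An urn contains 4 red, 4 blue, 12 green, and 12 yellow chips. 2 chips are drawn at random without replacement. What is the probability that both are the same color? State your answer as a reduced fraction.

9/31

There are C(32,2) = 496 ways to draw 2 chips.
All same color: C(4,2) + C(4,2) + C(12,2) + C(12,2) = 6 + 6 + 66 + 66 = 144.
Probability = 144/496 = 9/31.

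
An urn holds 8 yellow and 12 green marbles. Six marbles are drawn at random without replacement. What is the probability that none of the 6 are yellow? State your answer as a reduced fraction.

77/3230

There are C(20,6) = 38760 possible selections.
Selections with no yellow (all green): C(12,6) = 924.
Probability = 924/38760 = 77/3230.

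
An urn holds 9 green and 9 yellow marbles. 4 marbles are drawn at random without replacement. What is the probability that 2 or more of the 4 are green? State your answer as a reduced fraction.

121/170

Total selections: C(18,4) = 3060.
Count the complement (fewer than 2 green): C(9,0)·C(9,4) + C(9,1)·C(9,3) = 126 + 756 = 882.
Probability = 1 − 882/3060 = 2178/3060 = 121/170.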